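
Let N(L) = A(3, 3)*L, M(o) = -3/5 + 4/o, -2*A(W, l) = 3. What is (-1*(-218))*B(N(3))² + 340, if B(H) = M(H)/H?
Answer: 59682908/164025 ≈ 363.86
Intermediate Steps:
A(W, l) = -3/2 (A(W, l) = -½*3 = -3/2)
M(o) = -⅗ + 4/o (M(o) = -3*⅕ + 4/o = -⅗ + 4/o)
N(L) = -3*L/2
B(H) = (-⅗ + 4/H)/H
(-1*(-218))*B(N(3))² + 340 = (-1*(-218))*((20 - (-9)*3/2)/(5*(-3/2*3)²))² + 340 = 218*((20 - 3*(-9/2))/(5*(-9/2)²))² + 340 = 218*((⅕)*(4/81)*(20 + 27/2))² + 340 = 218*((⅕)*(4/81)*(67/2))² + 340 = 218*(134/405)² + 340 = 218*(17956/164025) + 340 = 3914408/164025 + 340 = 59682908/164025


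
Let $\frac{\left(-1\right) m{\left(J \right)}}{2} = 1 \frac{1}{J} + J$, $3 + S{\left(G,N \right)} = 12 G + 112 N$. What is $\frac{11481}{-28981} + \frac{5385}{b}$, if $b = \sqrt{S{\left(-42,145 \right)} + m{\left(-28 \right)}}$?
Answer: $- \frac{11481}{28981} + \frac{5385 \sqrt{3094658}}{221047} \approx 42.459$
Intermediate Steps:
$S{\left(G,N \right)} = -3 + 12 G + 112 N$ ($S{\left(G,N \right)} = -3 + \left(12 G + 112 N\right) = -3 + 12 G + 112 N$)
$m{\left(J \right)} = - 2 J - \frac{2}{J}$ ($m{\left(J \right)} = - 2 \left(1 \frac{1}{J} + J\right) = - 2 \left(\frac{1}{J} + J\right) = - 2 \left(J + \frac{1}{J}\right) = - 2 J - \frac{2}{J}$)
$b = \frac{\sqrt{3094658}}{14}$ ($b = \sqrt{\left(-3 + 12 \left(-42\right) + 112 \cdot 145\right) - \left(-56 + \frac{2}{-28}\right)} = \sqrt{\left(-3 - 504 + 16240\right) + \left(56 - - \frac{1}{14}\right)} = \sqrt{15733 + \left(56 + \frac{1}{14}\right)} = \sqrt{15733 + \frac{785}{14}} = \sqrt{\frac{221047}{14}} = \frac{\sqrt{3094658}}{14} \approx 125.65$)
$\frac{11481}{-28981} + \frac{5385}{b} = \frac{11481}{-28981} + \frac{5385}{\frac{1}{14} \sqrt{3094658}} = 11481 \left(- \frac{1}{28981}\right) + 5385 \frac{\sqrt{3094658}}{221047} = - \frac{11481}{28981} + \frac{5385 \sqrt{3094658}}{221047}$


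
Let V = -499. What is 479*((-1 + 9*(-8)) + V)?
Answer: -273988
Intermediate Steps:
479*((-1 + 9*(-8)) + V) = 479*((-1 + 9*(-8)) - 499) = 479*((-1 - 72) - 499) = 479*(-73 - 499) = 479*(-572) = -273988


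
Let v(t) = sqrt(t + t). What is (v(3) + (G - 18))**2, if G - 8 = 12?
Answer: (2 + sqrt(6))**2 ≈ 19.798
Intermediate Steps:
G = 20 (G = 8 + 12 = 20)
v(t) = sqrt(2)*sqrt(t) (v(t) = sqrt(2*t) = sqrt(2)*sqrt(t))
(v(3) + (G - 18))**2 = (sqrt(2)*sqrt(3) + (20 - 18))**2 = (sqrt(6) + 2)**2 = (2 + sqrt(6))**2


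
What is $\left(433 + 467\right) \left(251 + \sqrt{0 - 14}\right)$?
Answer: $225900 + 900 i \sqrt{14} \approx 2.259 \cdot 10^{5} + 3367.5 i$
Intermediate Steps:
$\left(433 + 467\right) \left(251 + \sqrt{0 - 14}\right) = 900 \left(251 + \sqrt{-14}\right) = 900 \left(251 + i \sqrt{14}\right) = 225900 + 900 i \sqrt{14}$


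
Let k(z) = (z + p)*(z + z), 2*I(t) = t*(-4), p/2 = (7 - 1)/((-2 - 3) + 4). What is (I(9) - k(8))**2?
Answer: 2116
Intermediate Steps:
p = -12 (p = 2*((7 - 1)/((-2 - 3) + 4)) = 2*(6/(-5 + 4)) = 2*(6/(-1)) = 2*(6*(-1)) = 2*(-6) = -12)
I(t) = -2*t (I(t) = (t*(-4))/2 = (-4*t)/2 = -2*t)
k(z) = 2*z*(-12 + z) (k(z) = (z - 12)*(z + z) = (-12 + z)*(2*z) = 2*z*(-12 + z))
(I(9) - k(8))**2 = (-2*9 - 2*8*(-12 + 8))**2 = (-18 - 2*8*(-4))**2 = (-18 - 1*(-64))**2 = (-18 + 64)**2 = 46**2 = 2116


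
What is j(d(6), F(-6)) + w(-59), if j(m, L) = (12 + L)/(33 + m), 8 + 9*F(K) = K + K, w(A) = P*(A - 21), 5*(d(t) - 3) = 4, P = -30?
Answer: 496855/207 ≈ 2400.3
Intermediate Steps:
d(t) = 19/5 (d(t) = 3 + (1/5)*4 = 3 + 4/5 = 19/5)
w(A) = 630 - 30*A (w(A) = -30*(A - 21) = -30*(-21 + A) = 630 - 30*A)
F(K) = -8/9 + 2*K/9 (F(K) = -8/9 + (K + K)/9 = -8/9 + (2*K)/9 = -8/9 + 2*K/9)
j(m, L) = (12 + L)/(33 + m)
j(d(6), F(-6)) + w(-59) = (12 + (-8/9 + (2/9)*(-6)))/(33 + 19/5) + (630 - 30*(-59)) = (12 + (-8/9 - 4/3))/(184/5) + (630 + 1770) = 5*(12 - 20/9)/184 + 2400 = (5/184)*(88/9) + 2400 = 55/207 + 2400 = 496855/207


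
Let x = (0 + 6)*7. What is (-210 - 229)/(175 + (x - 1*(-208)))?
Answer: -439/425 ≈ -1.0329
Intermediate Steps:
x = 42 (x = 6*7 = 42)
(-210 - 229)/(175 + (x - 1*(-208))) = (-210 - 229)/(175 + (42 - 1*(-208))) = -439/(175 + (42 + 208)) = -439/(175 + 250) = -439/425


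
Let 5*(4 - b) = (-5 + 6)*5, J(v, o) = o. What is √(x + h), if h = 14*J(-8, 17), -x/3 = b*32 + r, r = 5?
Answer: I*√65 ≈ 8.0623*I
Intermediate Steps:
b = 3 (b = 4 - (-5 + 6)*5/5 = 4 - 5/5 = 4 - ⅕*5 = 4 - 1 = 3)
x = -303 (x = -3*(3*32 + 5) = -3*(96 + 5) = -3*101 = -303)
h = 238 (h = 14*17 = 238)
√(x + h) = √(-303 + 238) = √(-65) = I*√65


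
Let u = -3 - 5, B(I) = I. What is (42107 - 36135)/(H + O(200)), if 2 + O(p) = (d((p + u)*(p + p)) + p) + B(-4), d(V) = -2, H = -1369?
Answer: -5972/1177 ≈ -5.0739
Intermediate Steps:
u = -8
O(p) = -8 + p (O(p) = -2 + ((-2 + p) - 4) = -2 + (-6 + p) = -8 + p)
(42107 - 36135)/(H + O(200)) = (42107 - 36135)/(-1369 + (-8 + 200)) = 5972/(-1369 + 192) = 5972/(-1177) = 5972*(-1/1177) = -5972/1177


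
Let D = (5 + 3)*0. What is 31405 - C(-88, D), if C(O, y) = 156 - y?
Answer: 31249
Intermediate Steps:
D = 0 (D = 8*0 = 0)
31405 - C(-88, D) = 31405 - (156 - 1*0) = 31405 - (156 + 0) = 31405 - 1*156 = 31405 - 156 = 31249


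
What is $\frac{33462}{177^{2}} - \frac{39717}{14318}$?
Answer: $- \frac{85020553}{49840958} \approx -1.7058$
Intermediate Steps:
$\frac{33462}{177^{2}} - \frac{39717}{14318} = \frac{33462}{31329} - \frac{39717}{14318} = 33462 \cdot \frac{1}{31329} - \frac{39717}{14318} = \frac{3718}{3481} - \frac{39717}{14318} = - \frac{85020553}{49840958}$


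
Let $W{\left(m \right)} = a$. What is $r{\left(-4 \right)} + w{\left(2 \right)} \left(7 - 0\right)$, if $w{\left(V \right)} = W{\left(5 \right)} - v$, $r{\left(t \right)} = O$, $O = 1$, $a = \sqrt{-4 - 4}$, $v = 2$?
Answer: $-13 + 14 i \sqrt{2} \approx -13.0 + 19.799 i$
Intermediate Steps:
$a = 2 i \sqrt{2}$ ($a = \sqrt{-8} = 2 i \sqrt{2} \approx 2.8284 i$)
$W{\left(m \right)} = 2 i \sqrt{2}$
$r{\left(t \right)} = 1$
$w{\left(V \right)} = -2 + 2 i \sqrt{2}$ ($w{\left(V \right)} = 2 i \sqrt{2} - 2 = -2 + 2 i \sqrt{2}$)
$r{\left(-4 \right)} + w{\left(2 \right)} \left(7 - 0\right) = 1 + \left(-2 + 2 i \sqrt{2}\right) \left(7 - 0\right) = 1 + \left(-2 + 2 i \sqrt{2}\right) \left(7 + 0\right) = 1 + \left(-2 + 2 i \sqrt{2}\right) 7 = 1 - \left(14 - 14 i \sqrt{2}\right) = -13 + 14 i \sqrt{2}$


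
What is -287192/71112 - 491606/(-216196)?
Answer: -1695667235/960883122 ≈ -1.7647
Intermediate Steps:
-287192/71112 - 491606/(-216196) = -287192*1/71112 - 491606*(-1/216196) = -35899/8889 + 245803/108098 = -1695667235/960883122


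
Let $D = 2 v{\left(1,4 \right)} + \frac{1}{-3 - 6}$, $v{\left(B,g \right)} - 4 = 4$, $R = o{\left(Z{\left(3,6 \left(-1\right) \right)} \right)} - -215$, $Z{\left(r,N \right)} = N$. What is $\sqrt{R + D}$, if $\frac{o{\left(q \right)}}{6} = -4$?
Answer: $\frac{7 \sqrt{38}}{3} \approx 14.384$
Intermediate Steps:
$o{\left(q \right)} = -24$ ($o{\left(q \right)} = 6 \left(-4\right) = -24$)
$R = 191$ ($R = -24 - -215 = -24 + 215 = 191$)
$v{\left(B,g \right)} = 8$ ($v{\left(B,g \right)} = 4 + 4 = 8$)
$D = \frac{143}{9}$ ($D = 2 \cdot 8 + \frac{1}{-3 - 6} = 16 + \frac{1}{-9} = 16 - \frac{1}{9} = \frac{143}{9} \approx 15.889$)
$\sqrt{R + D} = \sqrt{191 + \frac{143}{9}} = \sqrt{\frac{1862}{9}} = \frac{7 \sqrt{38}}{3}$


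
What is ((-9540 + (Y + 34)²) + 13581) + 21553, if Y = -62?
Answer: 26378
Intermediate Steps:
((-9540 + (Y + 34)²) + 13581) + 21553 = ((-9540 + (-62 + 34)²) + 13581) + 21553 = ((-9540 + (-28)²) + 13581) + 21553 = ((-9540 + 784) + 13581) + 21553 = (-8756 + 13581) + 21553 = 4825 + 21553 = 26378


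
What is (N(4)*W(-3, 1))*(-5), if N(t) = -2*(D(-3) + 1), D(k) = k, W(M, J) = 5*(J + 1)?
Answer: -200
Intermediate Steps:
W(M, J) = 5 + 5*J (W(M, J) = 5*(1 + J) = 5 + 5*J)
N(t) = 4 (N(t) = -2*(-3 + 1) = -2*(-2) = 4)
(N(4)*W(-3, 1))*(-5) = (4*(5 + 5*1))*(-5) = (4*(5 + 5))*(-5) = (4*10)*(-5) = 40*(-5) = -200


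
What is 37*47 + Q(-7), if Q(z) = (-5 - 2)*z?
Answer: 1788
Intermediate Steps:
Q(z) = -7*z
37*47 + Q(-7) = 37*47 - 7*(-7) = 1739 + 49 = 1788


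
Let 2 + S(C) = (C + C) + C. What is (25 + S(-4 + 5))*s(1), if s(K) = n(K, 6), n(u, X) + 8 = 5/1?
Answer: -78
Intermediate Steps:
n(u, X) = -3 (n(u, X) = -8 + 5/1 = -8 + 5*1 = -8 + 5 = -3)
s(K) = -3
S(C) = -2 + 3*C (S(C) = -2 + ((C + C) + C) = -2 + (2*C + C) = -2 + 3*C)
(25 + S(-4 + 5))*s(1) = (25 + (-2 + 3*(-4 + 5)))*(-3) = (25 + (-2 + 3*1))*(-3) = (25 + (-2 + 3))*(-3) = (25 + 1)*(-3) = 26*(-3) = -78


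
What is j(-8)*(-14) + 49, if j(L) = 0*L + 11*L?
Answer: 1281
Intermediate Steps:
j(L) = 11*L (j(L) = 0 + 11*L = 11*L)
j(-8)*(-14) + 49 = (11*(-8))*(-14) + 49 = -88*(-14) + 49 = 1232 + 49 = 1281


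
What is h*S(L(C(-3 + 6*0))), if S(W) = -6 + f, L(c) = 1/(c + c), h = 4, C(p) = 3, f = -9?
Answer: -60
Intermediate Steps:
L(c) = 1/(2*c)
S(W) = -15 (S(W) = -6 - 9 = -15)
h*S(L(C(-3 + 6*0))) = 4*(-15) = -60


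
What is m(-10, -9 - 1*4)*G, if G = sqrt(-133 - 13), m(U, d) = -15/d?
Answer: 15*I*sqrt(146)/13 ≈ 13.942*I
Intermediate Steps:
G = I*sqrt(146) (G = sqrt(-146) = I*sqrt(146) ≈ 12.083*I)
m(-10, -9 - 1*4)*G = (-15/(-9 - 1*4))*(I*sqrt(146)) = (-15/(-9 - 4))*(I*sqrt(146)) = (-15/(-13))*(I*sqrt(146)) = (-15*(-1/13))*(I*sqrt(146)) = 15*(I*sqrt(146))/13 = 15*I*sqrt(146)/13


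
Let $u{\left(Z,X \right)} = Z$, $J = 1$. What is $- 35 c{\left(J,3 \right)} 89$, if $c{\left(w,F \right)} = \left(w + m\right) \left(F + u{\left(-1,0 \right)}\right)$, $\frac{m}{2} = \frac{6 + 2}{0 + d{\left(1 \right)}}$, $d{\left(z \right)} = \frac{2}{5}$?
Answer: $-255430$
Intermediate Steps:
$d{\left(z \right)} = \frac{2}{5}$ ($d{\left(z \right)} = 2 \cdot \frac{1}{5} = \frac{2}{5}$)
$m = 40$ ($m = 2 \frac{6 + 2}{0 + \frac{2}{5}} = 2 \frac{8}{\frac{2}{5}} = 2 \cdot 8 \cdot \frac{5}{2} = 2 \cdot 20 = 40$)
$c{\left(w,F \right)} = \left(-1 + F\right) \left(40 + w\right)$ ($c{\left(w,F \right)} = \left(w + 40\right) \left(F - 1\right) = \left(40 + w\right) \left(-1 + F\right) = \left(-1 + F\right) \left(40 + w\right)$)
$- 35 c{\left(J,3 \right)} 89 = - 35 \left(-40 - 1 + 40 \cdot 3 + 3 \cdot 1\right) 89 = - 35 \left(-40 - 1 + 120 + 3\right) 89 = \left(-35\right) 82 \cdot 89 = \left(-2870\right) 89 = -255430$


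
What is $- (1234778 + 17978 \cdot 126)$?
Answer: $-3500006$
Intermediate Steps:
$- (1234778 + 17978 \cdot 126) = - (1234778 + 2265228) = \left(-1\right) 3500006 = -3500006$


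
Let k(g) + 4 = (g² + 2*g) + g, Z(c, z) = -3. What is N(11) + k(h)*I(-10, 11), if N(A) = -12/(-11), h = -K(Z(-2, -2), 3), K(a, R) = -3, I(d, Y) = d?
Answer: -1528/11 ≈ -138.91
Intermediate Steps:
h = 3 (h = -1*(-3) = 3)
k(g) = -4 + g² + 3*g (k(g) = -4 + ((g² + 2*g) + g) = -4 + (g² + 3*g) = -4 + g² + 3*g)
N(A) = 12/11 (N(A) = -12*(-1/11) = 12/11)
N(11) + k(h)*I(-10, 11) = 12/11 + (-4 + 3² + 3*3)*(-10) = 12/11 + (-4 + 9 + 9)*(-10) = 12/11 + 14*(-10) = 12/11 - 140 = -1528/11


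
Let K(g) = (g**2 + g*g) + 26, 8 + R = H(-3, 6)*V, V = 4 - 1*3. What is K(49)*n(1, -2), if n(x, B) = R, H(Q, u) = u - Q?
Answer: 4828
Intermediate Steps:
V = 1 (V = 4 - 3 = 1)
R = 1 (R = -8 + (6 - 1*(-3))*1 = -8 + (6 + 3)*1 = -8 + 9*1 = -8 + 9 = 1)
K(g) = 26 + 2*g**2 (K(g) = (g**2 + g**2) + 26 = 2*g**2 + 26 = 26 + 2*g**2)
n(x, B) = 1
K(49)*n(1, -2) = (26 + 2*49**2)*1 = (26 + 2*2401)*1 = (26 + 4802)*1 = 4828*1 = 4828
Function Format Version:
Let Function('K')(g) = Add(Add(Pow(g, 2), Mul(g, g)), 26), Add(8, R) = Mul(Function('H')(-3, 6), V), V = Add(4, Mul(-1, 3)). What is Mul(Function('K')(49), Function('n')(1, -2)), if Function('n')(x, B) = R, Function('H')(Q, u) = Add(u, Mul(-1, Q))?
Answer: 4828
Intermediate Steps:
V = 1 (V = Add(4, -3) = 1)
R = 1 (R = Add(-8, Mul(Add(6, Mul(-1, -3)), 1)) = Add(-8, Mul(Add(6, 3), 1)) = Add(-8, Mul(9, 1)) = Add(-8, 9) = 1)
Function('K')(g) = Add(26, Mul(2, Pow(g, 2))) (Function('K')(g) = Add(Add(Pow(g, 2), Pow(g, 2)), 26) = Add(Mul(2, Pow(g, 2)), 26) = Add(26, Mul(2, Pow(g, 2))))
Function('n')(x, B) = 1
Mul(Function('K')(49), Function('n')(1, -2)) = Mul(Add(26, Mul(2, Pow(49, 2))), 1) = Mul(Add(26, Mul(2, 2401)), 1) = Mul(Add(26, 4802), 1) = Mul(4828, 1) = 4828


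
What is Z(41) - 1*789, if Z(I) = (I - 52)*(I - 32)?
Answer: -888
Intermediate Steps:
Z(I) = (-52 + I)*(-32 + I)
Z(41) - 1*789 = (1664 + 41² - 84*41) - 1*789 = (1664 + 1681 - 3444) - 789 = -99 - 789 = -888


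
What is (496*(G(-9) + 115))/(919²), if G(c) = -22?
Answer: 46128/844561 ≈ 0.054618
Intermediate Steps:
(496*(G(-9) + 115))/(919²) = (496*(-22 + 115))/(919²) = (496*93)/844561 = 46128*(1/844561) = 46128/844561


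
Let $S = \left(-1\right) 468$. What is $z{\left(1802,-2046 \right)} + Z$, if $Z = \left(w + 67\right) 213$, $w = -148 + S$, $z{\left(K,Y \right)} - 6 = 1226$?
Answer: $-115705$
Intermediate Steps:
$S = -468$
$z{\left(K,Y \right)} = 1232$ ($z{\left(K,Y \right)} = 6 + 1226 = 1232$)
$w = -616$ ($w = -148 - 468 = -616$)
$Z = -116937$ ($Z = \left(-616 + 67\right) 213 = \left(-549\right) 213 = -116937$)
$z{\left(1802,-2046 \right)} + Z = 1232 - 116937 = -115705$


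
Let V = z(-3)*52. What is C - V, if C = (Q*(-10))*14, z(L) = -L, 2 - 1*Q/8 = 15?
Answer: 14404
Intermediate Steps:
Q = -104 (Q = 16 - 8*15 = 16 - 120 = -104)
C = 14560 (C = -104*(-10)*14 = 1040*14 = 14560)
V = 156 (V = -1*(-3)*52 = 3*52 = 156)
C - V = 14560 - 1*156 = 14560 - 156 = 14404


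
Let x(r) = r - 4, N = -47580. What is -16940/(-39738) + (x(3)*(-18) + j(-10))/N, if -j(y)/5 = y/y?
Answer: 3442259/8080060 ≈ 0.42602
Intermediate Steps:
x(r) = -4 + r
j(y) = -5 (j(y) = -5*y/y = -5*1 = -5)
-16940/(-39738) + (x(3)*(-18) + j(-10))/N = -16940/(-39738) + ((-4 + 3)*(-18) - 5)/(-47580) = -16940*(-1/39738) + (-1*(-18) - 5)*(-1/47580) = 8470/19869 + (18 - 5)*(-1/47580) = 8470/19869 + 13*(-1/47580) = 8470/19869 - 1/3660 = 3442259/8080060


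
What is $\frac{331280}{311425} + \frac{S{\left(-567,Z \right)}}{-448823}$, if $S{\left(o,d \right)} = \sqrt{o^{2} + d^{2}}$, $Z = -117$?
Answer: $\frac{66256}{62285} - \frac{9 \sqrt{4138}}{448823} \approx 1.0625$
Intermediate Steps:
$S{\left(o,d \right)} = \sqrt{d^{2} + o^{2}}$
$\frac{331280}{311425} + \frac{S{\left(-567,Z \right)}}{-448823} = \frac{331280}{311425} + \frac{\sqrt{\left(-117\right)^{2} + \left(-567\right)^{2}}}{-448823} = 331280 \cdot \frac{1}{311425} + \sqrt{13689 + 321489} \left(- \frac{1}{448823}\right) = \frac{66256}{62285} + \sqrt{335178} \left(- \frac{1}{448823}\right) = \frac{66256}{62285} + 9 \sqrt{4138} \left(- \frac{1}{448823}\right) = \frac{66256}{62285} - \frac{9 \sqrt{4138}}{448823}$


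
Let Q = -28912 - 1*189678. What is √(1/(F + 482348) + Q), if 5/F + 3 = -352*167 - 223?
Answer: 2*I*√1770934438025834624402890/5692671095 ≈ 467.54*I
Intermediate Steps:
F = -1/11802 (F = 5/(-3 + (-352*167 - 223)) = 5/(-3 + (-58784 - 223)) = 5/(-3 - 59007) = 5/(-59010) = 5*(-1/59010) = -1/11802 ≈ -8.4731e-5)
Q = -218590 (Q = -28912 - 189678 = -218590)
√(1/(F + 482348) + Q) = √(1/(-1/11802 + 482348) - 218590) = √(1/(5692671095/11802) - 218590) = √(11802/5692671095 - 218590) = √(-1244360974644248/5692671095) = 2*I*√1770934438025834624402890/5692671095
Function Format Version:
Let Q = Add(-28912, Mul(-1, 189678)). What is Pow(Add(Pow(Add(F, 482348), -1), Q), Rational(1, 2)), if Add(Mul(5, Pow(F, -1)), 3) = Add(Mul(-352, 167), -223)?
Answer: Mul(Rational(2, 5692671095), I, Pow(1770934438025834624402890, Rational(1, 2))) ≈ Mul(467.54, I)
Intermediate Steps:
F = Rational(-1, 11802) (F = Mul(5, Pow(Add(-3, Add(Mul(-352, 167), -223)), -1)) = Mul(5, Pow(Add(-3, Add(-58784, -223)), -1)) = Mul(5, Pow(Add(-3, -59007), -1)) = Mul(5, Pow(-59010, -1)) = Mul(5, Rational(-1, 59010)) = Rational(-1, 11802) ≈ -8.4731e-5)
Q = -218590 (Q = Add(-28912, -189678) = -218590)
Pow(Add(Pow(Add(F, 482348), -1), Q), Rational(1, 2)) = Pow(Add(Pow(Add(Rational(-1, 11802), 482348), -1), -218590), Rational(1, 2)) = Pow(Add(Pow(Rational(5692671095, 11802), -1), -218590), Rational(1, 2)) = Pow(Add(Rational(11802, 5692671095), -218590), Rational(1, 2)) = Pow(Rational(-1244360974644248, 5692671095), Rational(1, 2)) = Mul(Rational(2, 5692671095), I, Pow(1770934438025834624402890, Rational(1, 2)))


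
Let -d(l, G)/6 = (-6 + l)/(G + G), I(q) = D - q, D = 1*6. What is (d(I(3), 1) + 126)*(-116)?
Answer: -15660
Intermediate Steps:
D = 6
I(q) = 6 - q
d(l, G) = -3*(-6 + l)/G (d(l, G) = -6*(-6 + l)/(G + G) = -6*(-6 + l)/(2*G) = -6*(-6 + l)*1/(2*G) = -3*(-6 + l)/G)
(d(I(3), 1) + 126)*(-116) = (3*(6 - (6 - 1*3))/1 + 126)*(-116) = (3*1*(6 - (6 - 3)) + 126)*(-116) = (3*1*(6 - 1*3) + 126)*(-116) = (3*1*(6 - 3) + 126)*(-116) = (3*1*3 + 126)*(-116) = (9 + 126)*(-116) = 135*(-116) = -15660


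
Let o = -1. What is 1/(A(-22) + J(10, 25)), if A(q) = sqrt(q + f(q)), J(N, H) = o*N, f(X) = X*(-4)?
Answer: -5/17 - sqrt(66)/34 ≈ -0.53306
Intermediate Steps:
f(X) = -4*X
J(N, H) = -N
A(q) = sqrt(3)*sqrt(-q) (A(q) = sqrt(q - 4*q) = sqrt(-3*q) = sqrt(3)*sqrt(-q))
1/(A(-22) + J(10, 25)) = 1/(sqrt(3)*sqrt(-1*(-22)) - 1*10) = 1/(sqrt(3)*sqrt(22) - 10) = 1/(sqrt(66) - 10) = 1/(-10 + sqrt(66))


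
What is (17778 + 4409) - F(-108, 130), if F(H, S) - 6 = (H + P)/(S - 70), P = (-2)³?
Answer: 332744/15 ≈ 22183.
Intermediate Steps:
P = -8
F(H, S) = 6 + (-8 + H)/(-70 + S) (F(H, S) = 6 + (H - 8)/(S - 70) = 6 + (-8 + H)/(-70 + S))
(17778 + 4409) - F(-108, 130) = (17778 + 4409) - (-428 - 108 + 6*130)/(-70 + 130) = 22187 - (-428 - 108 + 780)/60 = 22187 - 244/60 = 22187 - 1*61/15 = 22187 - 61/15 = 332744/15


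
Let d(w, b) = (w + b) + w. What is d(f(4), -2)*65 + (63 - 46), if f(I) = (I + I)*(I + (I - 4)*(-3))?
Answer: 4047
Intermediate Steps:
f(I) = 2*I*(12 - 2*I) (f(I) = (2*I)*(I + (-4 + I)*(-3)) = (2*I)*(I + (12 - 3*I)) = (2*I)*(12 - 2*I) = 2*I*(12 - 2*I))
d(w, b) = b + 2*w (d(w, b) = (b + w) + w = b + 2*w)
d(f(4), -2)*65 + (63 - 46) = (-2 + 2*(4*4*(6 - 1*4)))*65 + (63 - 46) = (-2 + 2*(4*4*(6 - 4)))*65 + 17 = (-2 + 2*(4*4*2))*65 + 17 = (-2 + 2*32)*65 + 17 = (-2 + 64)*65 + 17 = 62*65 + 17 = 4030 + 17 = 4047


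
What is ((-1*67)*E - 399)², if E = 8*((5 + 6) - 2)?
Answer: 27279729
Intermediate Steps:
E = 72 (E = 8*(11 - 2) = 8*9 = 72)
((-1*67)*E - 399)² = (-1*67*72 - 399)² = (-67*72 - 399)² = (-4824 - 399)² = (-5223)² = 27279729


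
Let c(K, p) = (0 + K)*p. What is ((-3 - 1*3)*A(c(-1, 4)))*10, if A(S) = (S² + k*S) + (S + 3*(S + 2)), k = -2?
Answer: -840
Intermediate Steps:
c(K, p) = K*p
A(S) = 6 + S² + 2*S (A(S) = (S² - 2*S) + (S + 3*(S + 2)) = (S² - 2*S) + (S + 3*(2 + S)) = (S² - 2*S) + (S + (6 + 3*S)) = (S² - 2*S) + (6 + 4*S) = 6 + S² + 2*S)
((-3 - 1*3)*A(c(-1, 4)))*10 = ((-3 - 1*3)*(6 + (-1*4)² + 2*(-1*4)))*10 = ((-3 - 3)*(6 + (-4)² + 2*(-4)))*10 = -6*(6 + 16 - 8)*10 = -6*14*10 = -84*10 = -840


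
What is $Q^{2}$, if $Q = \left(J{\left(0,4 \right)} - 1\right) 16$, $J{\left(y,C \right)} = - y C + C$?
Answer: $2304$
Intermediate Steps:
$J{\left(y,C \right)} = C - C y$ ($J{\left(y,C \right)} = - C y + C = C - C y$)
$Q = 48$ ($Q = \left(4 \left(1 - 0\right) - 1\right) 16 = \left(4 \left(1 + 0\right) - 1\right) 16 = \left(4 \cdot 1 - 1\right) 16 = \left(4 - 1\right) 16 = 3 \cdot 16 = 48$)
$Q^{2} = 48^{2} = 2304$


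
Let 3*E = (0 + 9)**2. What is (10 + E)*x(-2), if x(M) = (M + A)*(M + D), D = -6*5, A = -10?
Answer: 14208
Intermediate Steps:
D = -30
x(M) = (-30 + M)*(-10 + M) (x(M) = (M - 10)*(M - 30) = (-10 + M)*(-30 + M) = (-30 + M)*(-10 + M))
E = 27 (E = (0 + 9)**2/3 = (1/3)*9**2 = (1/3)*81 = 27)
(10 + E)*x(-2) = (10 + 27)*(300 + (-2)**2 - 40*(-2)) = 37*(300 + 4 + 80) = 37*384 = 14208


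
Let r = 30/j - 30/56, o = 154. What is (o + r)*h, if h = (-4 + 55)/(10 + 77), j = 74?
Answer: 2709953/30044 ≈ 90.199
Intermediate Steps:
r = -135/1036 (r = 30/74 - 30/56 = 30*(1/74) - 30*1/56 = 15/37 - 15/28 = -135/1036 ≈ -0.13031)
h = 17/29 (h = 51/87 = 51*(1/87) = 17/29 ≈ 0.58621)
(o + r)*h = (154 - 135/1036)*(17/29) = (159409/1036)*(17/29) = 2709953/30044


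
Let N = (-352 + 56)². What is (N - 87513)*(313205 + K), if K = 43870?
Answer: 36778725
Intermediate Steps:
N = 87616 (N = (-296)² = 87616)
(N - 87513)*(313205 + K) = (87616 - 87513)*(313205 + 43870) = 103*357075 = 36778725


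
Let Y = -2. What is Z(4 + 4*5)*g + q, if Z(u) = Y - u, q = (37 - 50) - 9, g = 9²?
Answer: -2128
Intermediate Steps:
g = 81
q = -22 (q = -13 - 9 = -22)
Z(u) = -2 - u
Z(4 + 4*5)*g + q = (-2 - (4 + 4*5))*81 - 22 = (-2 - (4 + 20))*81 - 22 = (-2 - 1*24)*81 - 22 = (-2 - 24)*81 - 22 = -26*81 - 22 = -2106 - 22 = -2128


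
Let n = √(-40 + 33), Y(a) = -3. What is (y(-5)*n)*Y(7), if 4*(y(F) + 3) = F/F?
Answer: 33*I*√7/4 ≈ 21.827*I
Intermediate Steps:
n = I*√7 (n = √(-7) = I*√7 ≈ 2.6458*I)
y(F) = -11/4 (y(F) = -3 + (F/F)/4 = -3 + (¼)*1 = -3 + ¼ = -11/4)
(y(-5)*n)*Y(7) = -11*I*√7/4*(-3) = 33*I*√7/4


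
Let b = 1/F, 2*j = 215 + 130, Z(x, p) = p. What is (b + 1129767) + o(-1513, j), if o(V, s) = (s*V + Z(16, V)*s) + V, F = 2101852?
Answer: 1274287710189/2101852 ≈ 6.0627e+5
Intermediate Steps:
j = 345/2 (j = (215 + 130)/2 = (½)*345 = 345/2 ≈ 172.50)
b = 1/2101852 ≈ 4.7577e-7
o(V, s) = V + 2*V*s (o(V, s) = (s*V + V*s) + V = (V*s + V*s) + V = 2*V*s + V = V + 2*V*s)
(b + 1129767) + o(-1513, j) = (1/2101852 + 1129767) - 1513*(1 + 2*(345/2)) = 2374603028485/2101852 - 1513*(1 + 345) = 2374603028485/2101852 - 1513*346 = 2374603028485/2101852 - 523498 = 1274287710189/2101852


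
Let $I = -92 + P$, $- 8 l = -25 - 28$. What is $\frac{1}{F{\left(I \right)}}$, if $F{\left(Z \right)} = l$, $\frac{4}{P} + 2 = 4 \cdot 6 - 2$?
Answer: $\frac{8}{53} \approx 0.15094$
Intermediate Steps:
$P = \frac{1}{5}$ ($P = \frac{4}{-2 + \left(4 \cdot 6 - 2\right)} = \frac{4}{-2 + \left(24 - 2\right)} = \frac{4}{-2 + 22} = \frac{4}{20} = 4 \cdot \frac{1}{20} = \frac{1}{5} \approx 0.2$)
$l = \frac{53}{8}$ ($l = - \frac{-25 - 28}{8} = \left(- \frac{1}{8}\right) \left(-53\right) = \frac{53}{8} \approx 6.625$)
$I = - \frac{459}{5}$ ($I = -92 + \frac{1}{5} = - \frac{459}{5} \approx -91.8$)
$F{\left(Z \right)} = \frac{53}{8}$
$\frac{1}{F{\left(I \right)}} = \frac{1}{\frac{53}{8}} = \frac{8}{53}$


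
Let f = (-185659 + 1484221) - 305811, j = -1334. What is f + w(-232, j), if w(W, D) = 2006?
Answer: 994757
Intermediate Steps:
f = 992751 (f = 1298562 - 305811 = 992751)
f + w(-232, j) = 992751 + 2006 = 994757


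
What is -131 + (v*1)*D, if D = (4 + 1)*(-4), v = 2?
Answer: -171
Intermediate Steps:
D = -20 (D = 5*(-4) = -20)
-131 + (v*1)*D = -131 + (2*1)*(-20) = -131 + 2*(-20) = -131 - 40 = -171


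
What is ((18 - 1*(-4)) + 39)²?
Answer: 3721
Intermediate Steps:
((18 - 1*(-4)) + 39)² = ((18 + 4) + 39)² = (22 + 39)² = 61² = 3721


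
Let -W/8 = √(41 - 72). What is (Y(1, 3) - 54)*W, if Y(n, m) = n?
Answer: 424*I*√31 ≈ 2360.7*I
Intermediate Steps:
W = -8*I*√31 (W = -8*√(41 - 72) = -8*I*√31 ≈ -44.542*I)
(Y(1, 3) - 54)*W = (1 - 54)*(-8*I*√31) = -(-424)*I*√31 = 424*I*√31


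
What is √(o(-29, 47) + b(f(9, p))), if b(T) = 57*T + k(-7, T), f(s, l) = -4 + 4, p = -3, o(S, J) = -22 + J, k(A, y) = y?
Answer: 5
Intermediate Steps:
f(s, l) = 0
b(T) = 58*T (b(T) = 57*T + T = 58*T)
√(o(-29, 47) + b(f(9, p))) = √((-22 + 47) + 58*0) = √(25 + 0) = √25 = 5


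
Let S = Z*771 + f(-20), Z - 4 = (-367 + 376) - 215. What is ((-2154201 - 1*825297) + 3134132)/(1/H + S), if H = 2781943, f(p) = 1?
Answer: -215091486931/216631292381 ≈ -0.99289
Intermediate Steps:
Z = -202 (Z = 4 + ((-367 + 376) - 215) = 4 + (9 - 215) = 4 - 206 = -202)
S = -155741 (S = -202*771 + 1 = -155742 + 1 = -155741)
((-2154201 - 1*825297) + 3134132)/(1/H + S) = ((-2154201 - 1*825297) + 3134132)/(1/2781943 - 155741) = ((-2154201 - 825297) + 3134132)/(1/2781943 - 155741) = (-2979498 + 3134132)/(-433262584762/2781943) = 154634*(-2781943/433262584762) = -215091486931/216631292381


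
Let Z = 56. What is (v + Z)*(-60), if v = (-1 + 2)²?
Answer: -3420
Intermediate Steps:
v = 1 (v = 1² = 1)
(v + Z)*(-60) = (1 + 56)*(-60) = 57*(-60) = -3420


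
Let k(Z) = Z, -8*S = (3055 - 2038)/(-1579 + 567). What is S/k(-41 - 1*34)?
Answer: -339/202400 ≈ -0.0016749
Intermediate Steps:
S = 1017/8096 (S = -(3055 - 2038)/(8*(-1579 + 567)) = -1017/(8*(-1012)) = -1017*(-1)/(8*1012) = -⅛*(-1017/1012) = 1017/8096 ≈ 0.12562)
S/k(-41 - 1*34) = 1017/(8096*(-41 - 1*34)) = 1017/(8096*(-41 - 34)) = (1017/8096)/(-75) = (1017/8096)*(-1/75) = -339/202400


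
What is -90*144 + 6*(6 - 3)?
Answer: -12942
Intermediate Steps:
-90*144 + 6*(6 - 3) = -12960 + 6*3 = -12960 + 18 = -12942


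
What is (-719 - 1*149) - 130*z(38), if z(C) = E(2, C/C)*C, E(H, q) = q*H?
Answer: -10748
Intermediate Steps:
E(H, q) = H*q
z(C) = 2*C (z(C) = (2*(C/C))*C = (2*1)*C = 2*C)
(-719 - 1*149) - 130*z(38) = (-719 - 1*149) - 260*38 = (-719 - 149) - 130*76 = -868 - 9880 = -10748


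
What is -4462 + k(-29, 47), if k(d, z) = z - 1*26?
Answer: -4441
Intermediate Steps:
k(d, z) = -26 + z (k(d, z) = z - 26 = -26 + z)
-4462 + k(-29, 47) = -4462 + (-26 + 47) = -4462 + 21 = -4441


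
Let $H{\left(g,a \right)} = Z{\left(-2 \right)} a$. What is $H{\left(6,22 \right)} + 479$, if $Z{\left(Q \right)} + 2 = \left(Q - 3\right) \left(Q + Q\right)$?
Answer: $875$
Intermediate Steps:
$Z{\left(Q \right)} = -2 + 2 Q \left(-3 + Q\right)$ ($Z{\left(Q \right)} = -2 + \left(Q - 3\right) \left(Q + Q\right) = -2 + \left(-3 + Q\right) 2 Q = -2 + 2 Q \left(-3 + Q\right)$)
$H{\left(g,a \right)} = 18 a$ ($H{\left(g,a \right)} = \left(-2 - -12 + 2 \left(-2\right)^{2}\right) a = \left(-2 + 12 + 2 \cdot 4\right) a = \left(-2 + 12 + 8\right) a = 18 a$)
$H{\left(6,22 \right)} + 479 = 18 \cdot 22 + 479 = 396 + 479 = 875$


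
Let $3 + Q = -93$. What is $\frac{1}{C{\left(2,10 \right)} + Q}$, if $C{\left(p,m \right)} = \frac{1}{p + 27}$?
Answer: $- \frac{29}{2783} \approx -0.01042$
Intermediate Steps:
$Q = -96$ ($Q = -3 - 93 = -96$)
$C{\left(p,m \right)} = \frac{1}{27 + p}$
$\frac{1}{C{\left(2,10 \right)} + Q} = \frac{1}{\frac{1}{27 + 2} - 96} = \frac{1}{\frac{1}{29} - 96} = \frac{1}{- \frac{2783}{29}} = - \frac{29}{2783}$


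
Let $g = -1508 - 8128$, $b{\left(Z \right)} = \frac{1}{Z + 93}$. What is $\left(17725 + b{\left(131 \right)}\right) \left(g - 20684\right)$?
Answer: $- \frac{7523909895}{14} \approx -5.3742 \cdot 10^{8}$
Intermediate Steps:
$b{\left(Z \right)} = \frac{1}{93 + Z}$
$g = -9636$
$\left(17725 + b{\left(131 \right)}\right) \left(g - 20684\right) = \left(17725 + \frac{1}{93 + 131}\right) \left(-9636 - 20684\right) = \left(17725 + \frac{1}{224}\right) \left(-30320\right) = \frac{3970401}{224} \left(-30320\right) = - \frac{7523909895}{14}$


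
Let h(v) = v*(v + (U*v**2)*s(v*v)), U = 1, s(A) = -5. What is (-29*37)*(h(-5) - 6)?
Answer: -691012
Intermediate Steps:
h(v) = v*(v - 5*v**2) (h(v) = v*(v + (1*v**2)*(-5)) = v*(v + v**2*(-5)) = v*(v - 5*v**2))
(-29*37)*(h(-5) - 6) = (-29*37)*((-5)**2*(1 - 5*(-5)) - 6) = -1073*(25*(1 + 25) - 6) = -1073*(25*26 - 6) = -1073*(650 - 6) = -1073*644 = -691012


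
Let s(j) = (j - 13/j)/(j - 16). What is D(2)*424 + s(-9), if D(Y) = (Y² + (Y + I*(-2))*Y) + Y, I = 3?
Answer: -190732/225 ≈ -847.70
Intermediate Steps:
s(j) = (j - 13/j)/(-16 + j)
D(Y) = Y + Y² + Y*(-6 + Y) (D(Y) = (Y² + (Y + 3*(-2))*Y) + Y = (Y² + (Y - 6)*Y) + Y = (Y² + (-6 + Y)*Y) + Y = (Y² + Y*(-6 + Y)) + Y = Y + Y² + Y*(-6 + Y))
D(2)*424 + s(-9) = (2*(-5 + 2*2))*424 + (-13 + (-9)²)/((-9)*(-16 - 9)) = (2*(-5 + 4))*424 - ⅑*(-13 + 81)/(-25) = (2*(-1))*424 - ⅑*(-1/25)*68 = -2*424 + 68/225 = -848 + 68/225 = -190732/225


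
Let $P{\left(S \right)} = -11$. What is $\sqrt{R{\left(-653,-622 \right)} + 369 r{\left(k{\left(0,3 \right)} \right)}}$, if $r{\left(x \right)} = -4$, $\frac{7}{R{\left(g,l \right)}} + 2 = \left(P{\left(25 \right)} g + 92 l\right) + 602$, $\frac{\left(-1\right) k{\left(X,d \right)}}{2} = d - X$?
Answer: $\frac{i \sqrt{73631697307}}{7063} \approx 38.419 i$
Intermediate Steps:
$k{\left(X,d \right)} = - 2 d + 2 X$ ($k{\left(X,d \right)} = - 2 \left(d - X\right) = - 2 d + 2 X$)
$R{\left(g,l \right)} = \frac{7}{600 - 11 g + 92 l}$ ($R{\left(g,l \right)} = \frac{7}{-2 - \left(-602 - 92 l + 11 g\right)} = \frac{7}{-2 + \left(602 - 11 g + 92 l\right)} = \frac{7}{600 - 11 g + 92 l}$)
$\sqrt{R{\left(-653,-622 \right)} + 369 r{\left(k{\left(0,3 \right)} \right)}} = \sqrt{\frac{7}{600 - -7183 + 92 \left(-622\right)} + 369 \left(-4\right)} = \sqrt{\frac{7}{600 + 7183 - 57224} - 1476} = \sqrt{\frac{7}{-49441} - 1476} = \sqrt{7 \left(- \frac{1}{49441}\right) - 1476} = \sqrt{- \frac{1}{7063} - 1476} = \sqrt{- \frac{10424989}{7063}} = \frac{i \sqrt{73631697307}}{7063}$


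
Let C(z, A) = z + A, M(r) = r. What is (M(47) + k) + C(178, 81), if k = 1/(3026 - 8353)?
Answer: 1630061/5327 ≈ 306.00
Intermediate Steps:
C(z, A) = A + z
k = -1/5327 (k = 1/(-5327) = -1/5327 ≈ -0.00018772)
(M(47) + k) + C(178, 81) = (47 - 1/5327) + (81 + 178) = 250368/5327 + 259 = 1630061/5327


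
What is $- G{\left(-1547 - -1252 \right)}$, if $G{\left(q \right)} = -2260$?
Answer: $2260$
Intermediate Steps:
$- G{\left(-1547 - -1252 \right)} = \left(-1\right) \left(-2260\right) = 2260$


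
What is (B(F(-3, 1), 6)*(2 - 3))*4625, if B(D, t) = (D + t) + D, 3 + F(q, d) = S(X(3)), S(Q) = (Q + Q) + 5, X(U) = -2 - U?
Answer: 46250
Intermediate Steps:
S(Q) = 5 + 2*Q (S(Q) = 2*Q + 5 = 5 + 2*Q)
F(q, d) = -8 (F(q, d) = -3 + (5 + 2*(-2 - 1*3)) = -3 + (5 + 2*(-2 - 3)) = -3 + (5 + 2*(-5)) = -3 + (5 - 10) = -3 - 5 = -8)
B(D, t) = t + 2*D
(B(F(-3, 1), 6)*(2 - 3))*4625 = ((6 + 2*(-8))*(2 - 3))*4625 = ((6 - 16)*(-1))*4625 = -10*(-1)*4625 = 10*4625 = 46250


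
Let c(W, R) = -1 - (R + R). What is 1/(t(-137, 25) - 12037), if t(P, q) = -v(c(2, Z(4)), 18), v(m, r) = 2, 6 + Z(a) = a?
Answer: -1/12039 ≈ -8.3063e-5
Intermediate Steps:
Z(a) = -6 + a
c(W, R) = -1 - 2*R
t(P, q) = -2 (t(P, q) = -1*2 = -2)
1/(t(-137, 25) - 12037) = 1/(-2 - 12037) = 1/(-12039) = -1/12039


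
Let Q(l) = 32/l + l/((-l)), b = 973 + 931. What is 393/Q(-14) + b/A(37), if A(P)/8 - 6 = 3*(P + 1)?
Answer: -162323/1380 ≈ -117.63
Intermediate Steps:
b = 1904
A(P) = 72 + 24*P (A(P) = 48 + 8*(3*(P + 1)) = 48 + 8*(3*(1 + P)) = 48 + 8*(3 + 3*P) = 48 + (24 + 24*P) = 72 + 24*P)
Q(l) = -1 + 32/l (Q(l) = 32/l + l*(-1/l) = 32/l - 1 = -1 + 32/l)
393/Q(-14) + b/A(37) = 393/(((32 - 1*(-14))/(-14))) + 1904/(72 + 24*37) = 393/((-(32 + 14)/14)) + 1904/(72 + 888) = 393/((-1/14*46)) + 1904/960 = 393/(-23/7) + 1904*(1/960) = 393*(-7/23) + 119/60 = -2751/23 + 119/60 = -162323/1380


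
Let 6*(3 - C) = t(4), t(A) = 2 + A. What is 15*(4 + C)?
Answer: 90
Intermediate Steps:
C = 2 (C = 3 - (2 + 4)/6 = 3 - ⅙*6 = 3 - 1 = 2)
15*(4 + C) = 15*(4 + 2) = 15*6 = 90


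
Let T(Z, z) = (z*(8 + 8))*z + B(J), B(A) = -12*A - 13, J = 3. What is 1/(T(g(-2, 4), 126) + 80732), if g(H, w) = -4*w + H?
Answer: 1/334699 ≈ 2.9878e-6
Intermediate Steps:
B(A) = -13 - 12*A
g(H, w) = H - 4*w
T(Z, z) = -49 + 16*z² (T(Z, z) = (z*(8 + 8))*z + (-13 - 12*3) = (z*16)*z + (-13 - 36) = (16*z)*z - 49 = 16*z² - 49 = -49 + 16*z²)
1/(T(g(-2, 4), 126) + 80732) = 1/((-49 + 16*126²) + 80732) = 1/((-49 + 16*15876) + 80732) = 1/((-49 + 254016) + 80732) = 1/(253967 + 80732) = 1/334699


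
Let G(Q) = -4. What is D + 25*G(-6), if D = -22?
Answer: -122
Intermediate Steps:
D + 25*G(-6) = -22 + 25*(-4) = -22 - 100 = -122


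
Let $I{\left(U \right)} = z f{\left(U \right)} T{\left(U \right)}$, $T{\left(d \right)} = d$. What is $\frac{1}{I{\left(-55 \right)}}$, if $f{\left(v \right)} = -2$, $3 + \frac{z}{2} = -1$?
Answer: $- \frac{1}{880} \approx -0.0011364$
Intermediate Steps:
$z = -8$ ($z = -6 + 2 \left(-1\right) = -6 - 2 = -8$)
$I{\left(U \right)} = 16 U$ ($I{\left(U \right)} = \left(-8\right) \left(-2\right) U = 16 U$)
$\frac{1}{I{\left(-55 \right)}} = \frac{1}{16 \left(-55\right)} = \frac{1}{-880} = - \frac{1}{880}$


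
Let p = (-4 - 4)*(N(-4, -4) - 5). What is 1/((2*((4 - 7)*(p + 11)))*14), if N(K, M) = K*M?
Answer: 1/6468 ≈ 0.00015461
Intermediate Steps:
p = -88 (p = (-4 - 4)*(-4*(-4) - 5) = -8*(16 - 5) = -8*11 = -88)
1/((2*((4 - 7)*(p + 11)))*14) = 1/((2*((4 - 7)*(-88 + 11)))*14) = 1/((2*(-3*(-77)))*14) = 1/((2*231)*14) = 1/(462*14) = 1/6468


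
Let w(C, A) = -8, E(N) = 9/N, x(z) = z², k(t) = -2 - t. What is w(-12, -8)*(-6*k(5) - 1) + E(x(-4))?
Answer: -5239/16 ≈ -327.44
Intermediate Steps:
w(-12, -8)*(-6*k(5) - 1) + E(x(-4)) = -8*(-6*(-2 - 1*5) - 1) + 9/((-4)²) = -8*(-6*(-2 - 5) - 1) + 9/16 = -8*(-6*(-7) - 1) + 9*(1/16) = -8*(42 - 1) + 9/16 = -8*41 + 9/16 = -328 + 9/16 = -5239/16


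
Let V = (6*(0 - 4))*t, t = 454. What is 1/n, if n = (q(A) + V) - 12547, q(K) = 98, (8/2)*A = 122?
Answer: -1/23345 ≈ -4.2836e-5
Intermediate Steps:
A = 61/2 (A = (1/4)*122 = 61/2 ≈ 30.500)
V = -10896 (V = (6*(0 - 4))*454 = (6*(-4))*454 = -24*454 = -10896)
n = -23345 (n = (98 - 10896) - 12547 = -10798 - 12547 = -23345)
1/n = 1/(-23345) = -1/23345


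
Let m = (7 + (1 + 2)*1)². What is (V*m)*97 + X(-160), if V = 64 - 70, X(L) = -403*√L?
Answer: -58200 - 1612*I*√10 ≈ -58200.0 - 5097.6*I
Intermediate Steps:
V = -6
m = 100 (m = (7 + 3*1)² = (7 + 3)² = 10² = 100)
(V*m)*97 + X(-160) = -6*100*97 - 1612*I*√10 = -600*97 - 1612*I*√10 = -58200 - 1612*I*√10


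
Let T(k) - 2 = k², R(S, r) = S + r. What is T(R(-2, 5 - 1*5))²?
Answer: 36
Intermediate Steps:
T(k) = 2 + k²
T(R(-2, 5 - 1*5))² = (2 + (-2 + (5 - 1*5))²)² = (2 + (-2 + (5 - 5))²)² = (2 + (-2 + 0)²)² = (2 + (-2)²)² = (2 + 4)² = 6² = 36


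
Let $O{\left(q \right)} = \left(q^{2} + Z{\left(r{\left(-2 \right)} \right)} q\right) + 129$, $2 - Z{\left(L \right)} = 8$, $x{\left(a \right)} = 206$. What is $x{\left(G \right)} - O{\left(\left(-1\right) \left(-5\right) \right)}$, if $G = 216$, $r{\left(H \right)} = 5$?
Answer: $82$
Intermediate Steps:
$Z{\left(L \right)} = -6$ ($Z{\left(L \right)} = 2 - 8 = -6$)
$O{\left(q \right)} = 129 + q^{2} - 6 q$ ($O{\left(q \right)} = \left(q^{2} - 6 q\right) + 129 = 129 + q^{2} - 6 q$)
$x{\left(G \right)} - O{\left(\left(-1\right) \left(-5\right) \right)} = 206 - \left(129 + \left(\left(-1\right) \left(-5\right)\right)^{2} - 6 \left(\left(-1\right) \left(-5\right)\right)\right) = 206 - \left(129 + 5^{2} - 30\right) = 206 - \left(129 + 25 - 30\right) = 206 - 124 = 82$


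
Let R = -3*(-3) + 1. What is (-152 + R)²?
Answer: 20164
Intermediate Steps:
R = 10 (R = 9 + 1 = 10)
(-152 + R)² = (-152 + 10)² = (-142)² = 20164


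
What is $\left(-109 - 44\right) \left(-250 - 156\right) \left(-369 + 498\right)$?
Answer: $8013222$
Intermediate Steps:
$\left(-109 - 44\right) \left(-250 - 156\right) \left(-369 + 498\right) = \left(-153\right) \left(-406\right) 129 = 62118 \cdot 129 = 8013222$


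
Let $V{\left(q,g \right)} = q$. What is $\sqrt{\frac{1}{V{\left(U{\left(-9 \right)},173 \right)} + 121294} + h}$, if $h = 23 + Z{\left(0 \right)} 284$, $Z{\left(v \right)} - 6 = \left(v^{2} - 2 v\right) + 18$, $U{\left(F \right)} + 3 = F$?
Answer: $\frac{\sqrt{100597063701918}}{121282} \approx 82.698$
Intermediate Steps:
$U{\left(F \right)} = -3 + F$
$Z{\left(v \right)} = 24 + v^{2} - 2 v$ ($Z{\left(v \right)} = 6 + \left(\left(v^{2} - 2 v\right) + 18\right) = 6 + \left(18 + v^{2} - 2 v\right) = 24 + v^{2} - 2 v$)
$h = 6839$ ($h = 23 + \left(24 + 0^{2} - 0\right) 284 = 23 + \left(24 + 0 + 0\right) 284 = 23 + 24 \cdot 284 = 23 + 6816 = 6839$)
$\sqrt{\frac{1}{V{\left(U{\left(-9 \right)},173 \right)} + 121294} + h} = \sqrt{\frac{1}{\left(-3 - 9\right) + 121294} + 6839} = \sqrt{\frac{1}{-12 + 121294} + 6839} = \sqrt{\frac{1}{121282} + 6839} = \sqrt{\frac{829447599}{121282}} = \frac{\sqrt{100597063701918}}{121282}$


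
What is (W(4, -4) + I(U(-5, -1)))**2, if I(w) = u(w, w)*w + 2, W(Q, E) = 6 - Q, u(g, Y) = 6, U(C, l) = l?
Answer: 4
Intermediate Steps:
I(w) = 2 + 6*w (I(w) = 6*w + 2 = 2 + 6*w)
(W(4, -4) + I(U(-5, -1)))**2 = ((6 - 1*4) + (2 + 6*(-1)))**2 = ((6 - 4) + (2 - 6))**2 = (2 - 4)**2 = (-2)**2 = 4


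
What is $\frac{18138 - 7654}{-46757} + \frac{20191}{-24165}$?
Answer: $- \frac{1197416447}{1129882905} \approx -1.0598$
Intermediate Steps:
$\frac{18138 - 7654}{-46757} + \frac{20191}{-24165} = 10484 \left(- \frac{1}{46757}\right) + 20191 \left(- \frac{1}{24165}\right) = - \frac{10484}{46757} - \frac{20191}{24165} = - \frac{1197416447}{1129882905}$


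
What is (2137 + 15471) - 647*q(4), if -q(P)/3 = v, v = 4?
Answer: 25372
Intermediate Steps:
q(P) = -12 (q(P) = -3*4 = -12)
(2137 + 15471) - 647*q(4) = (2137 + 15471) - 647*(-12) = 17608 + 7764 = 25372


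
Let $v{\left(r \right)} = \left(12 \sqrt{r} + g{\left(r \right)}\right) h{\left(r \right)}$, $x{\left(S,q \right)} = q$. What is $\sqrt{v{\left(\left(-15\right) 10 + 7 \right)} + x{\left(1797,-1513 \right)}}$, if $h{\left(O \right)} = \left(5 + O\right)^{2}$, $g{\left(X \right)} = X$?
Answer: $\sqrt{-2724805 + 228528 i \sqrt{143}} \approx 753.1 + 1814.4 i$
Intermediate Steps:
$v{\left(r \right)} = \left(5 + r\right)^{2} \left(r + 12 \sqrt{r}\right)$ ($v{\left(r \right)} = \left(12 \sqrt{r} + r\right) \left(5 + r\right)^{2} = \left(r + 12 \sqrt{r}\right) \left(5 + r\right)^{2} = \left(5 + r\right)^{2} \left(r + 12 \sqrt{r}\right)$)
$\sqrt{v{\left(\left(-15\right) 10 + 7 \right)} + x{\left(1797,-1513 \right)}} = \sqrt{\left(5 + \left(\left(-15\right) 10 + 7\right)\right)^{2} \left(\left(\left(-15\right) 10 + 7\right) + 12 \sqrt{\left(-15\right) 10 + 7}\right) - 1513} = \sqrt{\left(5 + \left(-150 + 7\right)\right)^{2} \left(\left(-150 + 7\right) + 12 \sqrt{-150 + 7}\right) - 1513} = \sqrt{\left(5 - 143\right)^{2} \left(-143 + 12 \sqrt{-143}\right) - 1513} = \sqrt{\left(-138\right)^{2} \left(-143 + 12 i \sqrt{143}\right) - 1513} = \sqrt{19044 \left(-143 + 12 i \sqrt{143}\right) - 1513} = \sqrt{\left(-2723292 + 228528 i \sqrt{143}\right) - 1513} = \sqrt{-2724805 + 228528 i \sqrt{143}}$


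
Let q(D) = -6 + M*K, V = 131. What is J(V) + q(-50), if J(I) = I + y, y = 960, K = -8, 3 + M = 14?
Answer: 997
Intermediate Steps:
M = 11 (M = -3 + 14 = 11)
J(I) = 960 + I (J(I) = I + 960 = 960 + I)
q(D) = -94 (q(D) = -6 + 11*(-8) = -6 - 88 = -94)
J(V) + q(-50) = (960 + 131) - 94 = 1091 - 94 = 997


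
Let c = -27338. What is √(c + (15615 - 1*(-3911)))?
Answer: 6*I*√217 ≈ 88.385*I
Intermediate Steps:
√(c + (15615 - 1*(-3911))) = √(-27338 + (15615 - 1*(-3911))) = √(-27338 + (15615 + 3911)) = √(-27338 + 19526) = √(-7812) = 6*I*√217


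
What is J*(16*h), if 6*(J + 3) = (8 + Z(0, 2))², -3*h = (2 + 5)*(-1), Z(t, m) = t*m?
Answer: 2576/9 ≈ 286.22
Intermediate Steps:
Z(t, m) = m*t
h = 7/3 (h = -(2 + 5)*(-1)/3 = -7*(-1)/3 = -⅓*(-7) = 7/3 ≈ 2.3333)
J = 23/3 (J = -3 + (8 + 2*0)²/6 = -3 + (8 + 0)²/6 = -3 + (⅙)*8² = -3 + (⅙)*64 = -3 + 32/3 = 23/3 ≈ 7.6667)
J*(16*h) = 23*(16*(7/3))/3 = (23/3)*(112/3) = 2576/9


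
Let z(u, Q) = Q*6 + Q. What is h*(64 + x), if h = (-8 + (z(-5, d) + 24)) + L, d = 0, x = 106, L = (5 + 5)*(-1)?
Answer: 1020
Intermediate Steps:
L = -10 (L = 10*(-1) = -10)
z(u, Q) = 7*Q (z(u, Q) = 6*Q + Q = 7*Q)
h = 6 (h = (-8 + (7*0 + 24)) - 10 = (-8 + (0 + 24)) - 10 = (-8 + 24) - 10 = 16 - 10 = 6)
h*(64 + x) = 6*(64 + 106) = 6*170 = 1020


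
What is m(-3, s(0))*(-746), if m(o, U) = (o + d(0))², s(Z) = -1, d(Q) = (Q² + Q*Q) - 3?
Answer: -26856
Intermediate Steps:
d(Q) = -3 + 2*Q² (d(Q) = (Q² + Q²) - 3 = 2*Q² - 3 = -3 + 2*Q²)
m(o, U) = (-3 + o)² (m(o, U) = (o + (-3 + 2*0²))² = (o + (-3 + 2*0))² = (o + (-3 + 0))² = (o - 3)² = (-3 + o)²)
m(-3, s(0))*(-746) = (3 - 1*(-3))²*(-746) = (3 + 3)²*(-746) = 6²*(-746) = 36*(-746) = -26856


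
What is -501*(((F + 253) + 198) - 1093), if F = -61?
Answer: 352203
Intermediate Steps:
-501*(((F + 253) + 198) - 1093) = -501*(((-61 + 253) + 198) - 1093) = -501*((192 + 198) - 1093) = -501*(390 - 1093) = -501*(-703) = 352203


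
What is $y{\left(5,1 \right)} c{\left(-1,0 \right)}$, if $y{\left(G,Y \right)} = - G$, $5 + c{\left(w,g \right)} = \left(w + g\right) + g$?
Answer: $30$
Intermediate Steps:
$c{\left(w,g \right)} = -5 + w + 2 g$ ($c{\left(w,g \right)} = -5 + \left(\left(w + g\right) + g\right) = -5 + \left(\left(g + w\right) + g\right) = -5 + \left(w + 2 g\right) = -5 + w + 2 g$)
$y{\left(5,1 \right)} c{\left(-1,0 \right)} = \left(-1\right) 5 \left(-5 - 1 + 2 \cdot 0\right) = - 5 \left(-5 - 1 + 0\right) = \left(-5\right) \left(-6\right) = 30$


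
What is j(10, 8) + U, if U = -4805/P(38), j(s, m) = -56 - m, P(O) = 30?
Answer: -1345/6 ≈ -224.17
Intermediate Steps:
U = -961/6 (U = -4805/30 = -4805*1/30 = -961/6 ≈ -160.17)
j(10, 8) + U = (-56 - 1*8) - 961/6 = (-56 - 8) - 961/6 = -64 - 961/6 = -1345/6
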